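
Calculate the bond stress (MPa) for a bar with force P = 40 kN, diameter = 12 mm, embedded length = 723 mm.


u = P / (pi * db * ld)
= 40 * 1000 / (pi * 12 * 723)
= 1.468 MPa

1.468


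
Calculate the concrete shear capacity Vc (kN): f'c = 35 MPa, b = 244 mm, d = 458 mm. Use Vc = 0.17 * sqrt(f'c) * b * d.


Vc = 0.17 * sqrt(35) * 244 * 458 / 1000
= 112.39 kN

112.39


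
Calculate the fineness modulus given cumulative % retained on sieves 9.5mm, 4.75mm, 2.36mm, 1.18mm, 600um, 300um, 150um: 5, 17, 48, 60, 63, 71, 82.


FM = sum(cumulative % retained) / 100
= 346 / 100
= 3.46

3.46


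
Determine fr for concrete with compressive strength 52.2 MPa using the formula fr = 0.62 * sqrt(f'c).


fr = 0.62 * sqrt(52.2)
= 4.479 MPa

4.479


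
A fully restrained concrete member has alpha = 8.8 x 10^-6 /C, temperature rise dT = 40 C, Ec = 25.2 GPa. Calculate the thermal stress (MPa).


sigma = alpha * dT * Ec
= 8.8e-6 * 40 * 25.2 * 1000
= 8.87 MPa

8.87


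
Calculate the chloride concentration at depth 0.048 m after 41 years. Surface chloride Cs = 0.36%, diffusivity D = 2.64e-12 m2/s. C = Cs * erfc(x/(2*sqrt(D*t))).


t_seconds = 41 * 365.25 * 24 * 3600 = 1293861600.0 s
arg = 0.048 / (2 * sqrt(2.64e-12 * 1293861600.0))
= 0.4106
erfc(0.4106) = 0.5614
C = 0.36 * 0.5614 = 0.2021%

0.2021


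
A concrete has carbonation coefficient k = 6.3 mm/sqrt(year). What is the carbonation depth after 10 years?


depth = k * sqrt(t)
= 6.3 * sqrt(10)
= 19.92 mm

19.92


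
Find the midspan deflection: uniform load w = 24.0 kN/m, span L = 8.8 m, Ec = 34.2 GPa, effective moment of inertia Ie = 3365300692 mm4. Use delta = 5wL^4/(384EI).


Convert: L = 8.8 m = 8800 mm, Ec = 34.2 GPa = 34200 MPa
delta = 5 * 24.0 * 8800^4 / (384 * 34200 * 3365300692)
= 16.28 mm

16.28


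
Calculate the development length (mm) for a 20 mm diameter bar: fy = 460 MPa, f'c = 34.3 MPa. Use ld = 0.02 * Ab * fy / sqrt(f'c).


Ab = pi * 20^2 / 4 = 314.159 mm2
ld = 0.02 * 314.159 * 460 / sqrt(34.3)
= 493.5 mm

493.5


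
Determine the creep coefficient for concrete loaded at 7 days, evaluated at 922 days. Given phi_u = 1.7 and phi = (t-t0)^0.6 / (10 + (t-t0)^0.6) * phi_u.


dt = 922 - 7 = 915
phi = 915^0.6 / (10 + 915^0.6) * 1.7
= 1.457

1.457


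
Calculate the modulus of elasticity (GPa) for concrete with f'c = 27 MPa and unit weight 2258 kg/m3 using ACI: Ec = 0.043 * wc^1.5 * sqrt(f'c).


Ec = 0.043 * 2258^1.5 * sqrt(27) / 1000
= 23.97 GPa

23.97


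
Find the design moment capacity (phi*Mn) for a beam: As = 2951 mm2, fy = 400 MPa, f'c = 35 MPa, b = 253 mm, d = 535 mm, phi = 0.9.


a = As * fy / (0.85 * f'c * b)
= 2951 * 400 / (0.85 * 35 * 253)
= 156.8273 mm
Mn = As * fy * (d - a/2) / 10^6
= 538.9545 kN-m
phi*Mn = 0.9 * 538.9545 = 485.06 kN-m

485.06


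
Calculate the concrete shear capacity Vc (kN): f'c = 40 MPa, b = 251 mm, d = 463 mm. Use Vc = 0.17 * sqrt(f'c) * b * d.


Vc = 0.17 * sqrt(40) * 251 * 463 / 1000
= 124.95 kN

124.95


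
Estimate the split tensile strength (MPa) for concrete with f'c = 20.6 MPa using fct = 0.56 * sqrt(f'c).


fct = 0.56 * sqrt(20.6)
= 0.56 * 4.539
= 2.542 MPa

2.542


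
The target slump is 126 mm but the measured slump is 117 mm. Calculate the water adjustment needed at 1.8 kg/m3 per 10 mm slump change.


Difference = 126 - 117 = 9 mm
Water adjustment = 9 * 1.8 / 10 = 1.6 kg/m3

1.6


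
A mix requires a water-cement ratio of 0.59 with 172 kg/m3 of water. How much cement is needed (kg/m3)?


Cement = water / (w/c)
= 172 / 0.59
= 291.5 kg/m3

291.5


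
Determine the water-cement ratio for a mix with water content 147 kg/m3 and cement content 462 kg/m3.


w/c = water / cement
w/c = 147 / 462 = 0.318

0.318


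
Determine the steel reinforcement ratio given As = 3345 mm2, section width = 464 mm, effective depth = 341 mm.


rho = As / (b * d)
= 3345 / (464 * 341)
= 0.0211

0.0211


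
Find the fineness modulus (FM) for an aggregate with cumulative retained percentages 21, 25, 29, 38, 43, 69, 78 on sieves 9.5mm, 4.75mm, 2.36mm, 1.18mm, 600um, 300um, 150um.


FM = sum(cumulative % retained) / 100
= 303 / 100
= 3.03

3.03


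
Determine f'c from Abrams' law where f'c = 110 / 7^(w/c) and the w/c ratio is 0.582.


f'c = 110 / 7^0.582
= 110 / 3.103
= 35.44 MPa

35.44


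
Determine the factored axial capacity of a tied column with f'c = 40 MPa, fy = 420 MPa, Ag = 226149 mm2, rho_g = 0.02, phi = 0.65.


Ast = rho * Ag = 0.02 * 226149 = 4522.98 mm2
phi*Pn = 0.65 * 0.80 * (0.85 * 40 * (226149 - 4522.98) + 420 * 4522.98) / 1000
= 4906.17 kN

4906.17


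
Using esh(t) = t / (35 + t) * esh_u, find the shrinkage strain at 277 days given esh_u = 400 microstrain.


esh(277) = 277 / (35 + 277) * 400
= 277 / 312 * 400
= 355.1 microstrain

355.1


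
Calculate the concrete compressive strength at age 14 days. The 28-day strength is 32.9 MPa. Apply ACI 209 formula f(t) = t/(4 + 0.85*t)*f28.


f(14) = 14 / (4 + 0.85 * 14) * 32.9
= 14 / 15.9 * 32.9
= 28.97 MPa

28.97


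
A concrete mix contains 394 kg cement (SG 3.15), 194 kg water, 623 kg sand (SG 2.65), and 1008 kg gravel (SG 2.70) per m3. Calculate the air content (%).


Vol cement = 394 / (3.15 * 1000) = 0.125079 m3
Vol water = 194 / 1000 = 0.194 m3
Vol sand = 623 / (2.65 * 1000) = 0.235094 m3
Vol gravel = 1008 / (2.70 * 1000) = 0.373333 m3
Total solid + water volume = 0.927507 m3
Air = (1 - 0.927507) * 100 = 7.25%

7.25


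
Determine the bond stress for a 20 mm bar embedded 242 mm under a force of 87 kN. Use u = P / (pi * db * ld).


u = P / (pi * db * ld)
= 87 * 1000 / (pi * 20 * 242)
= 5.722 MPa

5.722


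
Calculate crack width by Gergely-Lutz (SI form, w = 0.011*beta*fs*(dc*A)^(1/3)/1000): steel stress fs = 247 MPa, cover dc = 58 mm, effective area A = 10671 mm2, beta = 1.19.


w = 0.011 * beta * fs * (dc * A)^(1/3) / 1000
= 0.011 * 1.19 * 247 * (58 * 10671)^(1/3) / 1000
= 0.276 mm

0.276


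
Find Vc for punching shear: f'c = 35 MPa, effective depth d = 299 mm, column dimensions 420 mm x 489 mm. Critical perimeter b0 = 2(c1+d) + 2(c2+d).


b0 = 2*(420 + 299) + 2*(489 + 299) = 3014 mm
Vc = 0.33 * sqrt(35) * 3014 * 299 / 1000
= 1759.39 kN

1759.39


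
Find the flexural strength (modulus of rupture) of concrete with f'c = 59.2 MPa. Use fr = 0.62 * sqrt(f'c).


fr = 0.62 * sqrt(59.2)
= 4.77 MPa

4.77


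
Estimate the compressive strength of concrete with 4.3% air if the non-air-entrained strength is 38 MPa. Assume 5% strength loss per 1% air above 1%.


Strength loss = (4.3 - 1) * 5 = 16.5%
f'c = 38 * (1 - 16.5/100)
= 31.73 MPa

31.73


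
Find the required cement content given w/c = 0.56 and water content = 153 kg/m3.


Cement = water / (w/c)
= 153 / 0.56
= 273.2 kg/m3

273.2


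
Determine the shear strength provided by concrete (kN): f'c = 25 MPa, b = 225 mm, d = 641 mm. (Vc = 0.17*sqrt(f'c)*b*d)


Vc = 0.17 * sqrt(25) * 225 * 641 / 1000
= 122.59 kN

122.59


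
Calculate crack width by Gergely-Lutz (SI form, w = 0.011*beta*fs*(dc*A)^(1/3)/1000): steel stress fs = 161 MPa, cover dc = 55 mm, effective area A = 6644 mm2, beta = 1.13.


w = 0.011 * beta * fs * (dc * A)^(1/3) / 1000
= 0.011 * 1.13 * 161 * (55 * 6644)^(1/3) / 1000
= 0.143 mm

0.143


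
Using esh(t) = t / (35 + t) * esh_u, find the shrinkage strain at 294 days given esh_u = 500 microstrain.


esh(294) = 294 / (35 + 294) * 500
= 294 / 329 * 500
= 446.8 microstrain

446.8


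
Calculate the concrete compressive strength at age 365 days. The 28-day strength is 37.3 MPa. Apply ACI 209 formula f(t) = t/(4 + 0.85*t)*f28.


f(365) = 365 / (4 + 0.85 * 365) * 37.3
= 365 / 314.25 * 37.3
= 43.32 MPa

43.32


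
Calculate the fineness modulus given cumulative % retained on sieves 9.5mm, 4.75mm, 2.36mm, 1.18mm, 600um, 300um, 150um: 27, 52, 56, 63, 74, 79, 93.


FM = sum(cumulative % retained) / 100
= 444 / 100
= 4.44

4.44


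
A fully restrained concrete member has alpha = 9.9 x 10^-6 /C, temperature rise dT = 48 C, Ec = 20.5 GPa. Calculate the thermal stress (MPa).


sigma = alpha * dT * Ec
= 9.9e-6 * 48 * 20.5 * 1000
= 9.742 MPa

9.742


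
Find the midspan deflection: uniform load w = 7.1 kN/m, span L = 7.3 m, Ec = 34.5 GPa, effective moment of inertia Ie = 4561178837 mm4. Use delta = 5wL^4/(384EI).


Convert: L = 7.3 m = 7300 mm, Ec = 34.5 GPa = 34500 MPa
delta = 5 * 7.1 * 7300^4 / (384 * 34500 * 4561178837)
= 1.67 mm

1.67


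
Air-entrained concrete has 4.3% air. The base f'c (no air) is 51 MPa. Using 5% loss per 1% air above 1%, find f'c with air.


Strength loss = (4.3 - 1) * 5 = 16.5%
f'c = 51 * (1 - 16.5/100)
= 42.59 MPa

42.59


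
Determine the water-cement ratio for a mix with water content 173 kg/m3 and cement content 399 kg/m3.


w/c = water / cement
w/c = 173 / 399 = 0.434

0.434


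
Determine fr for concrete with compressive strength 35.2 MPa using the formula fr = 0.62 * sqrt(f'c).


fr = 0.62 * sqrt(35.2)
= 3.678 MPa

3.678


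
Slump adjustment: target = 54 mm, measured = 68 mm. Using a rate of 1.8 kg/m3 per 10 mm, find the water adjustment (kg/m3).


Difference = 54 - 68 = -14 mm
Water adjustment = -14 * 1.8 / 10 = -2.5 kg/m3

-2.5


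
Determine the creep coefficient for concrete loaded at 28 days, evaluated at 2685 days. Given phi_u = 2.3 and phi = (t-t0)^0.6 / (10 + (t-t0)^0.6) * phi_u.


dt = 2685 - 28 = 2657
phi = 2657^0.6 / (10 + 2657^0.6) * 2.3
= 2.114

2.114


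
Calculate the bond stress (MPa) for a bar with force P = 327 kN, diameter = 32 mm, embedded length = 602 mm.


u = P / (pi * db * ld)
= 327 * 1000 / (pi * 32 * 602)
= 5.403 MPa

5.403


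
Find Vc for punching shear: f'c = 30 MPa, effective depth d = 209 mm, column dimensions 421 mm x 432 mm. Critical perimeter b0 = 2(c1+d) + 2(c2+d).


b0 = 2*(421 + 209) + 2*(432 + 209) = 2542 mm
Vc = 0.33 * sqrt(30) * 2542 * 209 / 1000
= 960.28 kN

960.28


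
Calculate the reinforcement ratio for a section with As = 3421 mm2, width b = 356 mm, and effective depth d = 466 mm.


rho = As / (b * d)
= 3421 / (356 * 466)
= 0.0206

0.0206


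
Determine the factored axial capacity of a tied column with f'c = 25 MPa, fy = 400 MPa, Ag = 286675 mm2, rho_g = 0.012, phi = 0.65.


Ast = rho * Ag = 0.012 * 286675 = 3440.1 mm2
phi*Pn = 0.65 * 0.80 * (0.85 * 25 * (286675 - 3440.1) + 400 * 3440.1) / 1000
= 3845.29 kN

3845.29


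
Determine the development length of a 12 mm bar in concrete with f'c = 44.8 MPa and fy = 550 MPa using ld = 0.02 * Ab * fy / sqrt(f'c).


Ab = pi * 12^2 / 4 = 113.097 mm2
ld = 0.02 * 113.097 * 550 / sqrt(44.8)
= 185.9 mm

185.9


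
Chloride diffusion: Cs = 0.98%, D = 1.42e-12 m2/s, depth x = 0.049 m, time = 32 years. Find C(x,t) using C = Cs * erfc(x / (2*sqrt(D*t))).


t_seconds = 32 * 365.25 * 24 * 3600 = 1009843200.0 s
arg = 0.049 / (2 * sqrt(1.42e-12 * 1009843200.0))
= 0.647
erfc(0.647) = 0.3602
C = 0.98 * 0.3602 = 0.353%

0.353


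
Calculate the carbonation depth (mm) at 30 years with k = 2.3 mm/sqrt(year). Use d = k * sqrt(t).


depth = k * sqrt(t)
= 2.3 * sqrt(30)
= 12.6 mm

12.6


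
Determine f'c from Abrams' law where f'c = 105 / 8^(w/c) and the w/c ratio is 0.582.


f'c = 105 / 8^0.582
= 105 / 3.354
= 31.3 MPa

31.3


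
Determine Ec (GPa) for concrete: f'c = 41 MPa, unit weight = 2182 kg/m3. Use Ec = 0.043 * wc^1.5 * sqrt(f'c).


Ec = 0.043 * 2182^1.5 * sqrt(41) / 1000
= 28.06 GPa

28.06


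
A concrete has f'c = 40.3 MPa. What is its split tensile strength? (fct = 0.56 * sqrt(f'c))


fct = 0.56 * sqrt(40.3)
= 0.56 * 6.348
= 3.555 MPa

3.555


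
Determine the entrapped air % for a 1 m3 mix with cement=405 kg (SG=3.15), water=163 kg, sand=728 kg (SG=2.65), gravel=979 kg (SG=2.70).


Vol cement = 405 / (3.15 * 1000) = 0.128571 m3
Vol water = 163 / 1000 = 0.163 m3
Vol sand = 728 / (2.65 * 1000) = 0.274717 m3
Vol gravel = 979 / (2.70 * 1000) = 0.362593 m3
Total solid + water volume = 0.928881 m3
Air = (1 - 0.928881) * 100 = 7.11%

7.11


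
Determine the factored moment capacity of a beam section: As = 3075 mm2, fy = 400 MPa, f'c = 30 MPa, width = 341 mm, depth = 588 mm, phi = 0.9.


a = As * fy / (0.85 * f'c * b)
= 3075 * 400 / (0.85 * 30 * 341)
= 141.4525 mm
Mn = As * fy * (d - a/2) / 10^6
= 636.2467 kN-m
phi*Mn = 0.9 * 636.2467 = 572.62 kN-m

572.62


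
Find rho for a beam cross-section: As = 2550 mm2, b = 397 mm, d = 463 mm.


rho = As / (b * d)
= 2550 / (397 * 463)
= 0.0139

0.0139


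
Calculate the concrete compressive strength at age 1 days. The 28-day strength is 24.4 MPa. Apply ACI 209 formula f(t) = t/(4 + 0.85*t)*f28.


f(1) = 1 / (4 + 0.85 * 1) * 24.4
= 1 / 4.85 * 24.4
= 5.03 MPa

5.03


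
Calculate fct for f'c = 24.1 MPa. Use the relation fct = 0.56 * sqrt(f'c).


fct = 0.56 * sqrt(24.1)
= 0.56 * 4.909
= 2.749 MPa

2.749


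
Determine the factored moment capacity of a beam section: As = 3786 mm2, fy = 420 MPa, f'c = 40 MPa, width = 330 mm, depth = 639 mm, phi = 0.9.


a = As * fy / (0.85 * f'c * b)
= 3786 * 420 / (0.85 * 40 * 330)
= 141.7219 mm
Mn = As * fy * (d - a/2) / 10^6
= 903.4092 kN-m
phi*Mn = 0.9 * 903.4092 = 813.07 kN-m

813.07


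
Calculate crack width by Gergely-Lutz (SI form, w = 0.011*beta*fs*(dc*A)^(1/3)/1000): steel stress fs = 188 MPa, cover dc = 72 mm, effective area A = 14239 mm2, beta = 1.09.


w = 0.011 * beta * fs * (dc * A)^(1/3) / 1000
= 0.011 * 1.09 * 188 * (72 * 14239)^(1/3) / 1000
= 0.227 mm

0.227


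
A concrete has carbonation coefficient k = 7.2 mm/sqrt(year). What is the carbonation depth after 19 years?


depth = k * sqrt(t)
= 7.2 * sqrt(19)
= 31.38 mm

31.38


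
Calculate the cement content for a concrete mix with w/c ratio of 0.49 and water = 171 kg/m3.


Cement = water / (w/c)
= 171 / 0.49
= 349.0 kg/m3

349.0


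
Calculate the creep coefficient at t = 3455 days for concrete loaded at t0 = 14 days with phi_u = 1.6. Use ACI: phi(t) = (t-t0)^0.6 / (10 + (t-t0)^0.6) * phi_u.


dt = 3455 - 14 = 3441
phi = 3441^0.6 / (10 + 3441^0.6) * 1.6
= 1.488

1.488


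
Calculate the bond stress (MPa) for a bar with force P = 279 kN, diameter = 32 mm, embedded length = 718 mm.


u = P / (pi * db * ld)
= 279 * 1000 / (pi * 32 * 718)
= 3.865 MPa

3.865


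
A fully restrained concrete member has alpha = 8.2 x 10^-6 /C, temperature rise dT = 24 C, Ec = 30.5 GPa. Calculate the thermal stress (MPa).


sigma = alpha * dT * Ec
= 8.2e-6 * 24 * 30.5 * 1000
= 6.002 MPa

6.002


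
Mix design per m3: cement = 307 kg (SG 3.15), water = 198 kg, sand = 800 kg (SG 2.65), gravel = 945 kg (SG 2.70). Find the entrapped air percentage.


Vol cement = 307 / (3.15 * 1000) = 0.09746 m3
Vol water = 198 / 1000 = 0.198 m3
Vol sand = 800 / (2.65 * 1000) = 0.301887 m3
Vol gravel = 945 / (2.70 * 1000) = 0.35 m3
Total solid + water volume = 0.947347 m3
Air = (1 - 0.947347) * 100 = 5.27%

5.27


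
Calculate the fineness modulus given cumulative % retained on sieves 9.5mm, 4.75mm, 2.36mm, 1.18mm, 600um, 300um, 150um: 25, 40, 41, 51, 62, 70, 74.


FM = sum(cumulative % retained) / 100
= 363 / 100
= 3.63

3.63


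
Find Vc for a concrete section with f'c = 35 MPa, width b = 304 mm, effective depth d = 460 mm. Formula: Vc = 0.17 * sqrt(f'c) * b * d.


Vc = 0.17 * sqrt(35) * 304 * 460 / 1000
= 140.64 kN

140.64


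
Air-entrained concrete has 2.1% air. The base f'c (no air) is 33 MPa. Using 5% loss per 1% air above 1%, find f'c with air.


Strength loss = (2.1 - 1) * 5 = 5.5%
f'c = 33 * (1 - 5.5/100)
= 31.18 MPa

31.18


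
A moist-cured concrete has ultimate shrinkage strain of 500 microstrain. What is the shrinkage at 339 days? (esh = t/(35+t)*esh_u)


esh(339) = 339 / (35 + 339) * 500
= 339 / 374 * 500
= 453.2 microstrain

453.2


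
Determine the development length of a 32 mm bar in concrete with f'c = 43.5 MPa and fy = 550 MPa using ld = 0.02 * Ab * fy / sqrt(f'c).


Ab = pi * 32^2 / 4 = 804.248 mm2
ld = 0.02 * 804.248 * 550 / sqrt(43.5)
= 1341.3 mm

1341.3


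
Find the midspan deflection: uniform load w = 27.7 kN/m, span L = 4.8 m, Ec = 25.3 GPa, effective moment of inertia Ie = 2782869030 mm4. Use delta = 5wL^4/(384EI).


Convert: L = 4.8 m = 4800 mm, Ec = 25.3 GPa = 25300 MPa
delta = 5 * 27.7 * 4800^4 / (384 * 25300 * 2782869030)
= 2.72 mm

2.72


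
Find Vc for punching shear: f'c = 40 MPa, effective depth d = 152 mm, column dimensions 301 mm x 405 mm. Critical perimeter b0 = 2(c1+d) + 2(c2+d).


b0 = 2*(301 + 152) + 2*(405 + 152) = 2020 mm
Vc = 0.33 * sqrt(40) * 2020 * 152 / 1000
= 640.82 kN

640.82


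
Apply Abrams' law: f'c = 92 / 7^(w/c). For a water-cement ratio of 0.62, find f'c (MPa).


f'c = 92 / 7^0.62
= 92 / 3.342
= 27.53 MPa

27.53


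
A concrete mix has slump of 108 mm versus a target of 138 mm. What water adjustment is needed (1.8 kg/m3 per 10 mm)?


Difference = 138 - 108 = 30 mm
Water adjustment = 30 * 1.8 / 10 = 5.4 kg/m3

5.4


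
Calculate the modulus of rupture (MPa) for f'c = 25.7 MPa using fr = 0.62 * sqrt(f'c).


fr = 0.62 * sqrt(25.7)
= 3.143 MPa

3.143


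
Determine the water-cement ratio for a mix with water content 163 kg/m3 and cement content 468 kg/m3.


w/c = water / cement
w/c = 163 / 468 = 0.348

0.348


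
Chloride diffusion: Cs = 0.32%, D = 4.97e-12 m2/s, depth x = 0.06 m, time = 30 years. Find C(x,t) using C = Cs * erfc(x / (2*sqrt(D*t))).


t_seconds = 30 * 365.25 * 24 * 3600 = 946728000.0 s
arg = 0.06 / (2 * sqrt(4.97e-12 * 946728000.0))
= 0.4374
erfc(0.4374) = 0.5362
C = 0.32 * 0.5362 = 0.1716%

0.1716


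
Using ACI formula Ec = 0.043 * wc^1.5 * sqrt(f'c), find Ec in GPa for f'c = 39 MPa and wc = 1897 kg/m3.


Ec = 0.043 * 1897^1.5 * sqrt(39) / 1000
= 22.19 GPa

22.19


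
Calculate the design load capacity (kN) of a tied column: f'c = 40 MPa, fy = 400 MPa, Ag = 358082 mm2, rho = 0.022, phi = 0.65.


Ast = rho * Ag = 0.022 * 358082 = 7877.804 mm2
phi*Pn = 0.65 * 0.80 * (0.85 * 40 * (358082 - 7877.804) + 400 * 7877.804) / 1000
= 7830.19 kN

7830.19


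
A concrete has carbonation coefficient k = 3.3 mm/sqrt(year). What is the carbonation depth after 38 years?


depth = k * sqrt(t)
= 3.3 * sqrt(38)
= 20.34 mm

20.34


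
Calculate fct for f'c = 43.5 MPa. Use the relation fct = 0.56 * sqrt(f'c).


fct = 0.56 * sqrt(43.5)
= 0.56 * 6.595
= 3.693 MPa

3.693


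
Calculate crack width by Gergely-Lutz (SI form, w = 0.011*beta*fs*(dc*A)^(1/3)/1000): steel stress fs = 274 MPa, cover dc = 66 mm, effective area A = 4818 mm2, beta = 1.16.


w = 0.011 * beta * fs * (dc * A)^(1/3) / 1000
= 0.011 * 1.16 * 274 * (66 * 4818)^(1/3) / 1000
= 0.239 mm

0.239


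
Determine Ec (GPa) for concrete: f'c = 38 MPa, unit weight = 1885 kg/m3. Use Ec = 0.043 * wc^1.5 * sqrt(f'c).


Ec = 0.043 * 1885^1.5 * sqrt(38) / 1000
= 21.69 GPa

21.69


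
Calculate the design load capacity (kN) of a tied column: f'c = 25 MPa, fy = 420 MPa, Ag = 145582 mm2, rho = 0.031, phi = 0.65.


Ast = rho * Ag = 0.031 * 145582 = 4513.042 mm2
phi*Pn = 0.65 * 0.80 * (0.85 * 25 * (145582 - 4513.042) + 420 * 4513.042) / 1000
= 2544.46 kN

2544.46


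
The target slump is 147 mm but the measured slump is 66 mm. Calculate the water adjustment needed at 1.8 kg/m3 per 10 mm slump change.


Difference = 147 - 66 = 81 mm
Water adjustment = 81 * 1.8 / 10 = 14.6 kg/m3

14.6


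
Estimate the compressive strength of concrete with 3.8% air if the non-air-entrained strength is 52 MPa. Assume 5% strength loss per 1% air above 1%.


Strength loss = (3.8 - 1) * 5 = 14.0%
f'c = 52 * (1 - 14.0/100)
= 44.72 MPa

44.72


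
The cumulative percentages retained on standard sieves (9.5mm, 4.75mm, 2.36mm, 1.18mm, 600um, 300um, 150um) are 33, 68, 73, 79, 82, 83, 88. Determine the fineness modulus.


FM = sum(cumulative % retained) / 100
= 506 / 100
= 5.06

5.06


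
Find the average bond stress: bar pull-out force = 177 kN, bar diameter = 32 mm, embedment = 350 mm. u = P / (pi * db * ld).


u = P / (pi * db * ld)
= 177 * 1000 / (pi * 32 * 350)
= 5.03 MPa

5.03


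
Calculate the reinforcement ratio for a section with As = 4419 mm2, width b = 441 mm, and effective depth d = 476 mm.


rho = As / (b * d)
= 4419 / (441 * 476)
= 0.0211

0.0211


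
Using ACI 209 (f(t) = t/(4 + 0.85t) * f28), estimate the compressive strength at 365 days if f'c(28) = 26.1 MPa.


f(365) = 365 / (4 + 0.85 * 365) * 26.1
= 365 / 314.25 * 26.1
= 30.32 MPa

30.32


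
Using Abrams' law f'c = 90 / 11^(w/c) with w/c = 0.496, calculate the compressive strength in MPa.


f'c = 90 / 11^0.496
= 90 / 3.285
= 27.4 MPa

27.4


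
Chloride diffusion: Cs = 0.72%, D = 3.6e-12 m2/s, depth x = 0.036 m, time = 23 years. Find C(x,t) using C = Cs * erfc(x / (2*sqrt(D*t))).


t_seconds = 23 * 365.25 * 24 * 3600 = 725824800.0 s
arg = 0.036 / (2 * sqrt(3.6e-12 * 725824800.0))
= 0.3521
erfc(0.3521) = 0.6185
C = 0.72 * 0.6185 = 0.4453%

0.4453


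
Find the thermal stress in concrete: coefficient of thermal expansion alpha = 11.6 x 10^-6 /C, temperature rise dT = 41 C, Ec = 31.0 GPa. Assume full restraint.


sigma = alpha * dT * Ec
= 11.6e-6 * 41 * 31.0 * 1000
= 14.744 MPa

14.744


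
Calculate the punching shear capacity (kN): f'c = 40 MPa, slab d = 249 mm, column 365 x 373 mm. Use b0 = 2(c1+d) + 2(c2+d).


b0 = 2*(365 + 249) + 2*(373 + 249) = 2472 mm
Vc = 0.33 * sqrt(40) * 2472 * 249 / 1000
= 1284.67 kN

1284.67


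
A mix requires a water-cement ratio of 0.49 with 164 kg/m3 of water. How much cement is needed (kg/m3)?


Cement = water / (w/c)
= 164 / 0.49
= 334.7 kg/m3

334.7


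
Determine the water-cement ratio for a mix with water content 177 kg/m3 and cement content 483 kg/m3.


w/c = water / cement
w/c = 177 / 483 = 0.366

0.366


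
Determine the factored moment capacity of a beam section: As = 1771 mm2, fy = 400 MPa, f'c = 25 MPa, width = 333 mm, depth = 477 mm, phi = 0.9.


a = As * fy / (0.85 * f'c * b)
= 1771 * 400 / (0.85 * 25 * 333)
= 100.1095 mm
Mn = As * fy * (d - a/2) / 10^6
= 302.448 kN-m
phi*Mn = 0.9 * 302.448 = 272.2 kN-m

272.2


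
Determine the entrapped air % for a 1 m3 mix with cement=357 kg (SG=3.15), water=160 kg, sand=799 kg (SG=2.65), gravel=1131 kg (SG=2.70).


Vol cement = 357 / (3.15 * 1000) = 0.113333 m3
Vol water = 160 / 1000 = 0.16 m3
Vol sand = 799 / (2.65 * 1000) = 0.301509 m3
Vol gravel = 1131 / (2.70 * 1000) = 0.418889 m3
Total solid + water volume = 0.993732 m3
Air = (1 - 0.993732) * 100 = 0.63%

0.63


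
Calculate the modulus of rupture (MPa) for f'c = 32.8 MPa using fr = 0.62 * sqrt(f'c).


fr = 0.62 * sqrt(32.8)
= 3.551 MPa

3.551


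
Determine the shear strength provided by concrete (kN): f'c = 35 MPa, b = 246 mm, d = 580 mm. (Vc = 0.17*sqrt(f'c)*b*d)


Vc = 0.17 * sqrt(35) * 246 * 580 / 1000
= 143.5 kN

143.5


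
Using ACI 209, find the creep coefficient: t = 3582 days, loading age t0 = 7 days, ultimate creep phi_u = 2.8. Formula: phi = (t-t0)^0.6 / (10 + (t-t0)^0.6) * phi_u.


dt = 3582 - 7 = 3575
phi = 3575^0.6 / (10 + 3575^0.6) * 2.8
= 2.608

2.608


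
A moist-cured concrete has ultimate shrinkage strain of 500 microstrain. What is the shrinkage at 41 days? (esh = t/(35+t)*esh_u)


esh(41) = 41 / (35 + 41) * 500
= 41 / 76 * 500
= 269.7 microstrain

269.7


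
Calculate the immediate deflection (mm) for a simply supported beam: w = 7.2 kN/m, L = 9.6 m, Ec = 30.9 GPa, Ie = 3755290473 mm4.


Convert: L = 9.6 m = 9600 mm, Ec = 30.9 GPa = 30900 MPa
delta = 5 * 7.2 * 9600^4 / (384 * 30900 * 3755290473)
= 6.86 mm

6.86


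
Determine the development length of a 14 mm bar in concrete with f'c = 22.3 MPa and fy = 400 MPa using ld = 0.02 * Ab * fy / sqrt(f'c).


Ab = pi * 14^2 / 4 = 153.938 mm2
ld = 0.02 * 153.938 * 400 / sqrt(22.3)
= 260.8 mm

260.8


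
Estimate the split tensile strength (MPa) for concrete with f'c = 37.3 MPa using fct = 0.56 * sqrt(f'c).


fct = 0.56 * sqrt(37.3)
= 0.56 * 6.107
= 3.42 MPa

3.42


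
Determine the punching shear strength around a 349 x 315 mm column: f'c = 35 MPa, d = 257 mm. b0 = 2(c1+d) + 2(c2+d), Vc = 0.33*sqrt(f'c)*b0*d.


b0 = 2*(349 + 257) + 2*(315 + 257) = 2356 mm
Vc = 0.33 * sqrt(35) * 2356 * 257 / 1000
= 1182.11 kN

1182.11


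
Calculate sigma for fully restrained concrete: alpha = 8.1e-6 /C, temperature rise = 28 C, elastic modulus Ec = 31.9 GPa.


sigma = alpha * dT * Ec
= 8.1e-6 * 28 * 31.9 * 1000
= 7.235 MPa

7.235


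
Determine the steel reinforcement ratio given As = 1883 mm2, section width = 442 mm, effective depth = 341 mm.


rho = As / (b * d)
= 1883 / (442 * 341)
= 0.0125

0.0125


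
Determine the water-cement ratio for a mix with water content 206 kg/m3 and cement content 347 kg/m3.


w/c = water / cement
w/c = 206 / 347 = 0.594

0.594


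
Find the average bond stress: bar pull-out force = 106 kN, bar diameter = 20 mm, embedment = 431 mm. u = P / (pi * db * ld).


u = P / (pi * db * ld)
= 106 * 1000 / (pi * 20 * 431)
= 3.914 MPa

3.914


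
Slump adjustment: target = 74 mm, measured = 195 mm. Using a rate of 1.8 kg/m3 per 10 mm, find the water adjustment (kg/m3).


Difference = 74 - 195 = -121 mm
Water adjustment = -121 * 1.8 / 10 = -21.8 kg/m3

-21.8


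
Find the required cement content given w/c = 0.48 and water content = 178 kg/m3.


Cement = water / (w/c)
= 178 / 0.48
= 370.8 kg/m3

370.8


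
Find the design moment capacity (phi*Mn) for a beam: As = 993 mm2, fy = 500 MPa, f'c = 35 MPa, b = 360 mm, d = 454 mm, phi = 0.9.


a = As * fy / (0.85 * f'c * b)
= 993 * 500 / (0.85 * 35 * 360)
= 46.3585 mm
Mn = As * fy * (d - a/2) / 10^6
= 213.9025 kN-m
phi*Mn = 0.9 * 213.9025 = 192.51 kN-m

192.51


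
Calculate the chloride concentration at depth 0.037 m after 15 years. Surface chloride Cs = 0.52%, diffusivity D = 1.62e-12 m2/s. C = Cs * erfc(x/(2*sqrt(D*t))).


t_seconds = 15 * 365.25 * 24 * 3600 = 473364000.0 s
arg = 0.037 / (2 * sqrt(1.62e-12 * 473364000.0))
= 0.6681
erfc(0.6681) = 0.3448
C = 0.52 * 0.3448 = 0.1793%

0.1793


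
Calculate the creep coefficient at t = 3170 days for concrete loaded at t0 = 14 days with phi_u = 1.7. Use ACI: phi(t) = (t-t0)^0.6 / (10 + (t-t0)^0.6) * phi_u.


dt = 3170 - 14 = 3156
phi = 3156^0.6 / (10 + 3156^0.6) * 1.7
= 1.575

1.575


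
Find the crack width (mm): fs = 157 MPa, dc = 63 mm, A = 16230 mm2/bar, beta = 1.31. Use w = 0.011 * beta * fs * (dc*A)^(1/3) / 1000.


w = 0.011 * beta * fs * (dc * A)^(1/3) / 1000
= 0.011 * 1.31 * 157 * (63 * 16230)^(1/3) / 1000
= 0.228 mm

0.228


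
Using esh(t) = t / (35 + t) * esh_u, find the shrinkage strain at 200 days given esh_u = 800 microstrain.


esh(200) = 200 / (35 + 200) * 800
= 200 / 235 * 800
= 680.9 microstrain

680.9


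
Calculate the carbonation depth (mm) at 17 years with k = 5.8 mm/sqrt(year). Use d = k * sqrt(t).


depth = k * sqrt(t)
= 5.8 * sqrt(17)
= 23.91 mm

23.91


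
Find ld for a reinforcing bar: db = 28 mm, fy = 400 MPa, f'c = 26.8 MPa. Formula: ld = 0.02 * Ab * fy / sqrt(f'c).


Ab = pi * 28^2 / 4 = 615.752 mm2
ld = 0.02 * 615.752 * 400 / sqrt(26.8)
= 951.5 mm

951.5


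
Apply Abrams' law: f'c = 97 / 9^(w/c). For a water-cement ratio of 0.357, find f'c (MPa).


f'c = 97 / 9^0.357
= 97 / 2.191
= 44.27 MPa

44.27


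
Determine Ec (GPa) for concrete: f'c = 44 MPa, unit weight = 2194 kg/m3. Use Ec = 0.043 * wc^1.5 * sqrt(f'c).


Ec = 0.043 * 2194^1.5 * sqrt(44) / 1000
= 29.31 GPa

29.31


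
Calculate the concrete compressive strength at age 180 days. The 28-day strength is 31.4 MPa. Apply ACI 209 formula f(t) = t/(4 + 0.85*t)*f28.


f(180) = 180 / (4 + 0.85 * 180) * 31.4
= 180 / 157.0 * 31.4
= 36.0 MPa

36.0


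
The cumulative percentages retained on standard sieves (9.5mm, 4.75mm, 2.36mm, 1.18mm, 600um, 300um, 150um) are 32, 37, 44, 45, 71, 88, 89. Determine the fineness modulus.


FM = sum(cumulative % retained) / 100
= 406 / 100
= 4.06

4.06


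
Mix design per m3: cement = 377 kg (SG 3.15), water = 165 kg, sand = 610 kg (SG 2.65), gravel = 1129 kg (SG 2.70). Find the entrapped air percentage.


Vol cement = 377 / (3.15 * 1000) = 0.119683 m3
Vol water = 165 / 1000 = 0.165 m3
Vol sand = 610 / (2.65 * 1000) = 0.230189 m3
Vol gravel = 1129 / (2.70 * 1000) = 0.418148 m3
Total solid + water volume = 0.933019 m3
Air = (1 - 0.933019) * 100 = 6.7%

6.7


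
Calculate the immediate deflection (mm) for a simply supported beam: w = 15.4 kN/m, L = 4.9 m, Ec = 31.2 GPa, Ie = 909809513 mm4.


Convert: L = 4.9 m = 4900 mm, Ec = 31.2 GPa = 31200 MPa
delta = 5 * 15.4 * 4900^4 / (384 * 31200 * 909809513)
= 4.07 mm

4.07


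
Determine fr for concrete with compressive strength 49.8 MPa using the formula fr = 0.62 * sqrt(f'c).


fr = 0.62 * sqrt(49.8)
= 4.375 MPa

4.375


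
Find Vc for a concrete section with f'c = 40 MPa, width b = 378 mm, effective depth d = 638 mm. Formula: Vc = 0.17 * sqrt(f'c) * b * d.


Vc = 0.17 * sqrt(40) * 378 * 638 / 1000
= 259.29 kN

259.29


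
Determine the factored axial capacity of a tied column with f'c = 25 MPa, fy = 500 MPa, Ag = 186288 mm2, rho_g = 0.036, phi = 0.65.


Ast = rho * Ag = 0.036 * 186288 = 6706.368 mm2
phi*Pn = 0.65 * 0.80 * (0.85 * 25 * (186288 - 6706.368) + 500 * 6706.368) / 1000
= 3728.03 kN

3728.03


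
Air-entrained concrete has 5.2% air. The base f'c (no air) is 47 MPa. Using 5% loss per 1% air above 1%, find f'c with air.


Strength loss = (5.2 - 1) * 5 = 21.0%
f'c = 47 * (1 - 21.0/100)
= 37.13 MPa

37.13


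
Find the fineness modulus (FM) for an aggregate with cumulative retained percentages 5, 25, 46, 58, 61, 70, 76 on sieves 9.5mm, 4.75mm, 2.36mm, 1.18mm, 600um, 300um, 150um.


FM = sum(cumulative % retained) / 100
= 341 / 100
= 3.41

3.41


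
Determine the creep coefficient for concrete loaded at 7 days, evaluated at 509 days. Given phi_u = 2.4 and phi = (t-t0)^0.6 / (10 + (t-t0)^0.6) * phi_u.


dt = 509 - 7 = 502
phi = 502^0.6 / (10 + 502^0.6) * 2.4
= 1.936

1.936


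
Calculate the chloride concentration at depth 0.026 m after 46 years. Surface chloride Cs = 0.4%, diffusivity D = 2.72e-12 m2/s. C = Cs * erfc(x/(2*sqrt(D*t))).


t_seconds = 46 * 365.25 * 24 * 3600 = 1451649600.0 s
arg = 0.026 / (2 * sqrt(2.72e-12 * 1451649600.0))
= 0.2069
erfc(0.2069) = 0.7698
C = 0.4 * 0.7698 = 0.3079%

0.3079


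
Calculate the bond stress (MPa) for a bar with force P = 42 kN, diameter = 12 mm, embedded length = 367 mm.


u = P / (pi * db * ld)
= 42 * 1000 / (pi * 12 * 367)
= 3.036 MPa

3.036


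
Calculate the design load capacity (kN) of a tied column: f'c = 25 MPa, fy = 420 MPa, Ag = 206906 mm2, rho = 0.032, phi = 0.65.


Ast = rho * Ag = 0.032 * 206906 = 6620.992 mm2
phi*Pn = 0.65 * 0.80 * (0.85 * 25 * (206906 - 6620.992) + 420 * 6620.992) / 1000
= 3659.17 kN

3659.17


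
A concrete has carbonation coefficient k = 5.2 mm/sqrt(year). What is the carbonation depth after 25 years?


depth = k * sqrt(t)
= 5.2 * sqrt(25)
= 26.0 mm

26.0


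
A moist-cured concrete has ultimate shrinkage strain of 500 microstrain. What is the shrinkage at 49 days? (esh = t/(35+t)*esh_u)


esh(49) = 49 / (35 + 49) * 500
= 49 / 84 * 500
= 291.7 microstrain

291.7


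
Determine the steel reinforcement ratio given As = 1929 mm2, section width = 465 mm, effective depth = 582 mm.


rho = As / (b * d)
= 1929 / (465 * 582)
= 0.0071

0.0071


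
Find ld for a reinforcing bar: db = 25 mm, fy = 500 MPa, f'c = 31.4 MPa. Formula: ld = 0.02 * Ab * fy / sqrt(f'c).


Ab = pi * 25^2 / 4 = 490.874 mm2
ld = 0.02 * 490.874 * 500 / sqrt(31.4)
= 876.0 mm

876.0


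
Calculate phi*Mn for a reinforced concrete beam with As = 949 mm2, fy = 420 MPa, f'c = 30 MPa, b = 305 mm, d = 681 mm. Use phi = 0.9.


a = As * fy / (0.85 * f'c * b)
= 949 * 420 / (0.85 * 30 * 305)
= 51.2478 mm
Mn = As * fy * (d - a/2) / 10^6
= 261.2198 kN-m
phi*Mn = 0.9 * 261.2198 = 235.1 kN-m

235.1


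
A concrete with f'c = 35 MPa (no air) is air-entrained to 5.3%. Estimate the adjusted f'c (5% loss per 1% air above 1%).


Strength loss = (5.3 - 1) * 5 = 21.5%
f'c = 35 * (1 - 21.5/100)
= 27.48 MPa

27.48


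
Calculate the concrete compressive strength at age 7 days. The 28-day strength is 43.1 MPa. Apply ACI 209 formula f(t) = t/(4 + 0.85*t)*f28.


f(7) = 7 / (4 + 0.85 * 7) * 43.1
= 7 / 9.95 * 43.1
= 30.32 MPa

30.32


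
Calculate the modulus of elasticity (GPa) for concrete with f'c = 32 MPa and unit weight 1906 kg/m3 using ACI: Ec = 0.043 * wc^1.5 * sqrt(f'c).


Ec = 0.043 * 1906^1.5 * sqrt(32) / 1000
= 20.24 GPa

20.24


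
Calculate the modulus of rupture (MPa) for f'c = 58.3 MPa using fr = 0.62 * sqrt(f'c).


fr = 0.62 * sqrt(58.3)
= 4.734 MPa

4.734


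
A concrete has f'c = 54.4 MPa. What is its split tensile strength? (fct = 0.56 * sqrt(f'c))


fct = 0.56 * sqrt(54.4)
= 0.56 * 7.376
= 4.13 MPa

4.13


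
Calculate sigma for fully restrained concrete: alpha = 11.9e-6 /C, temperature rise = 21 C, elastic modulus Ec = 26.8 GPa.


sigma = alpha * dT * Ec
= 11.9e-6 * 21 * 26.8 * 1000
= 6.697 MPa

6.697


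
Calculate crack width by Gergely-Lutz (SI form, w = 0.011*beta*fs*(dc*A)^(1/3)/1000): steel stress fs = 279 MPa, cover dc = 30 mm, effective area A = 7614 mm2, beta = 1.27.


w = 0.011 * beta * fs * (dc * A)^(1/3) / 1000
= 0.011 * 1.27 * 279 * (30 * 7614)^(1/3) / 1000
= 0.238 mm

0.238


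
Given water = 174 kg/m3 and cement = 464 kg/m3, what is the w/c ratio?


w/c = water / cement
w/c = 174 / 464 = 0.375

0.375


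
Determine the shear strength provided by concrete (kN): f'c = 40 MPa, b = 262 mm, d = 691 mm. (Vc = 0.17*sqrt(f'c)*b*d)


Vc = 0.17 * sqrt(40) * 262 * 691 / 1000
= 194.65 kN

194.65


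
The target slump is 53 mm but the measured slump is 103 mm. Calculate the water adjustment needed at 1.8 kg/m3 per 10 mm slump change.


Difference = 53 - 103 = -50 mm
Water adjustment = -50 * 1.8 / 10 = -9.0 kg/m3

-9.0


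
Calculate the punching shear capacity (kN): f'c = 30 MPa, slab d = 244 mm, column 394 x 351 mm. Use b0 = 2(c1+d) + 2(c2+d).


b0 = 2*(394 + 244) + 2*(351 + 244) = 2466 mm
Vc = 0.33 * sqrt(30) * 2466 * 244 / 1000
= 1087.57 kN

1087.57


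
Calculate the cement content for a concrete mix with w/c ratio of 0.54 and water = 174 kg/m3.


Cement = water / (w/c)
= 174 / 0.54
= 322.2 kg/m3

322.2


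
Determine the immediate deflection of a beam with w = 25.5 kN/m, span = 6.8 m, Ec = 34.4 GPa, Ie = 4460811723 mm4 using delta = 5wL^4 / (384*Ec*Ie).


Convert: L = 6.8 m = 6800 mm, Ec = 34.4 GPa = 34400 MPa
delta = 5 * 25.5 * 6800^4 / (384 * 34400 * 4460811723)
= 4.63 mm

4.63


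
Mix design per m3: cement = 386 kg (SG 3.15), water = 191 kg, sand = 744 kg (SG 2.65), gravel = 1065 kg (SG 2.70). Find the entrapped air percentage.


Vol cement = 386 / (3.15 * 1000) = 0.12254 m3
Vol water = 191 / 1000 = 0.191 m3
Vol sand = 744 / (2.65 * 1000) = 0.280755 m3
Vol gravel = 1065 / (2.70 * 1000) = 0.394444 m3
Total solid + water volume = 0.988739 m3
Air = (1 - 0.988739) * 100 = 1.13%

1.13


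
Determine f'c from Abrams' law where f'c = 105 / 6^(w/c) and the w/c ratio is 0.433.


f'c = 105 / 6^0.433
= 105 / 2.172
= 48.33 MPa

48.33


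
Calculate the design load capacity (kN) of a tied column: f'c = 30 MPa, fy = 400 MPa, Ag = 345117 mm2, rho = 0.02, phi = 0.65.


Ast = rho * Ag = 0.02 * 345117 = 6902.34 mm2
phi*Pn = 0.65 * 0.80 * (0.85 * 30 * (345117 - 6902.34) + 400 * 6902.34) / 1000
= 5920.41 kN

5920.41


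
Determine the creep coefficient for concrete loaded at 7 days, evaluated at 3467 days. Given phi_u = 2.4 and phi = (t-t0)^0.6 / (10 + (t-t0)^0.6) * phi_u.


dt = 3467 - 7 = 3460
phi = 3460^0.6 / (10 + 3460^0.6) * 2.4
= 2.232

2.232


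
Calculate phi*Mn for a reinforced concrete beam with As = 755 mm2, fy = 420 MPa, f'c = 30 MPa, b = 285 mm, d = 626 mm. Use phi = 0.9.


a = As * fy / (0.85 * f'c * b)
= 755 * 420 / (0.85 * 30 * 285)
= 43.6326 mm
Mn = As * fy * (d - a/2) / 10^6
= 191.5866 kN-m
phi*Mn = 0.9 * 191.5866 = 172.43 kN-m

172.43


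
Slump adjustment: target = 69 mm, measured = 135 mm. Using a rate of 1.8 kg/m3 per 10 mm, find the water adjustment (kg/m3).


Difference = 69 - 135 = -66 mm
Water adjustment = -66 * 1.8 / 10 = -11.9 kg/m3

-11.9


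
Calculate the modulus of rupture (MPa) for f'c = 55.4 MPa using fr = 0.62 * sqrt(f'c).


fr = 0.62 * sqrt(55.4)
= 4.615 MPa

4.615


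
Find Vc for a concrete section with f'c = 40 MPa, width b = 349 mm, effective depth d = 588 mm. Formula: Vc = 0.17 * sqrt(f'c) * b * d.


Vc = 0.17 * sqrt(40) * 349 * 588 / 1000
= 220.64 kN

220.64


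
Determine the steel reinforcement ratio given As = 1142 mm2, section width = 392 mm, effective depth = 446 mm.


rho = As / (b * d)
= 1142 / (392 * 446)
= 0.0065

0.0065


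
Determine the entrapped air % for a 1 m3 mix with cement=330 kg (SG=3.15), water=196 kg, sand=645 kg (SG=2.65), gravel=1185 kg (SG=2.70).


Vol cement = 330 / (3.15 * 1000) = 0.104762 m3
Vol water = 196 / 1000 = 0.196 m3
Vol sand = 645 / (2.65 * 1000) = 0.243396 m3
Vol gravel = 1185 / (2.70 * 1000) = 0.438889 m3
Total solid + water volume = 0.983047 m3
Air = (1 - 0.983047) * 100 = 1.7%

1.7


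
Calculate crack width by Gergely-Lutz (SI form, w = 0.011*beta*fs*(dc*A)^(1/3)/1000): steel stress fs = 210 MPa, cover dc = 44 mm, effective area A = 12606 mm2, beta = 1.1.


w = 0.011 * beta * fs * (dc * A)^(1/3) / 1000
= 0.011 * 1.1 * 210 * (44 * 12606)^(1/3) / 1000
= 0.209 mm

0.209


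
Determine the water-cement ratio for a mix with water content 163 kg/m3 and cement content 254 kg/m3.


w/c = water / cement
w/c = 163 / 254 = 0.642

0.642


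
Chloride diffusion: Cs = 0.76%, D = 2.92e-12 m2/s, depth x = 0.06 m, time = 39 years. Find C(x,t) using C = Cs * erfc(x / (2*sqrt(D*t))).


t_seconds = 39 * 365.25 * 24 * 3600 = 1230746400.0 s
arg = 0.06 / (2 * sqrt(2.92e-12 * 1230746400.0))
= 0.5004
erfc(0.5004) = 0.4791
C = 0.76 * 0.4791 = 0.3641%

0.3641


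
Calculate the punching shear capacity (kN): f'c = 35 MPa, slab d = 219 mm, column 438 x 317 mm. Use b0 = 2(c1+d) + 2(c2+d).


b0 = 2*(438 + 219) + 2*(317 + 219) = 2386 mm
Vc = 0.33 * sqrt(35) * 2386 * 219 / 1000
= 1020.15 kN

1020.15


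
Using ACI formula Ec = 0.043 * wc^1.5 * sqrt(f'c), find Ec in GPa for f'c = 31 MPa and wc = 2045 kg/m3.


Ec = 0.043 * 2045^1.5 * sqrt(31) / 1000
= 22.14 GPa

22.14


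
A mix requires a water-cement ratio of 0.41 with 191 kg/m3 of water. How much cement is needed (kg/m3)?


Cement = water / (w/c)
= 191 / 0.41
= 465.9 kg/m3

465.9


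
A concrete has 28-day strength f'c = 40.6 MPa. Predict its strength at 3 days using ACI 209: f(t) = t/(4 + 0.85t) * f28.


f(3) = 3 / (4 + 0.85 * 3) * 40.6
= 3 / 6.55 * 40.6
= 18.6 MPa

18.6


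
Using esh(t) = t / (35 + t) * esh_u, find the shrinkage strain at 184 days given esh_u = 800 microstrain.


esh(184) = 184 / (35 + 184) * 800
= 184 / 219 * 800
= 672.1 microstrain

672.1


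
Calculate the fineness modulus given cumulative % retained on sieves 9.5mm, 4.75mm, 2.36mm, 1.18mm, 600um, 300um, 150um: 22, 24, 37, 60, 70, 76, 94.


FM = sum(cumulative % retained) / 100
= 383 / 100
= 3.83

3.83


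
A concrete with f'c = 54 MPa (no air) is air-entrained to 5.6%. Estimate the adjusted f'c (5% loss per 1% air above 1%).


Strength loss = (5.6 - 1) * 5 = 23.0%
f'c = 54 * (1 - 23.0/100)
= 41.58 MPa

41.58


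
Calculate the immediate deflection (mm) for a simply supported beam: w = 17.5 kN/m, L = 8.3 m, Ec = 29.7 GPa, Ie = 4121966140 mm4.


Convert: L = 8.3 m = 8300 mm, Ec = 29.7 GPa = 29700 MPa
delta = 5 * 17.5 * 8300^4 / (384 * 29700 * 4121966140)
= 8.83 mm

8.83
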